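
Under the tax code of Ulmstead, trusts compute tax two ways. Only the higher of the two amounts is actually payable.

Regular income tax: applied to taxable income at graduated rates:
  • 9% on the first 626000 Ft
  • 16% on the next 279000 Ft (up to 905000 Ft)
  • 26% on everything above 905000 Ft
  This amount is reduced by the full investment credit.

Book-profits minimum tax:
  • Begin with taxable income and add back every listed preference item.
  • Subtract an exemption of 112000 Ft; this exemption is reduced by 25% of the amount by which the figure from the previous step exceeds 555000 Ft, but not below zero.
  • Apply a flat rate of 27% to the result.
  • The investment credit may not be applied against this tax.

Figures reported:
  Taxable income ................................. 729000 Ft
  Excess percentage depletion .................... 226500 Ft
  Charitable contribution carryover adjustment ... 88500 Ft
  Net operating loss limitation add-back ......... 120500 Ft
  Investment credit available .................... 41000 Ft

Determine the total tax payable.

314415 Ft

Book-profits minimum tax:
  Adjusted income: 729000 Ft + 226500 Ft + 88500 Ft + 120500 Ft = 1164500 Ft
  Exemption: 25% × (1164500 Ft − 555000 Ft) = 152375 Ft ≥ 112000 Ft, so the exemption is fully phased out
  Base: 1164500 Ft − 0 Ft = 1164500 Ft
  1164500 Ft × 27% = 314415 Ft

Regular income tax:
  626000 Ft × 9% = 56340 Ft
  103000 Ft × 16% = 16480 Ft
  → 72820 Ft
  Less investment credit 41000 Ft → 31820 Ft

314415 Ft > 31820 Ft, so the book-profits minimum tax is the binding amount.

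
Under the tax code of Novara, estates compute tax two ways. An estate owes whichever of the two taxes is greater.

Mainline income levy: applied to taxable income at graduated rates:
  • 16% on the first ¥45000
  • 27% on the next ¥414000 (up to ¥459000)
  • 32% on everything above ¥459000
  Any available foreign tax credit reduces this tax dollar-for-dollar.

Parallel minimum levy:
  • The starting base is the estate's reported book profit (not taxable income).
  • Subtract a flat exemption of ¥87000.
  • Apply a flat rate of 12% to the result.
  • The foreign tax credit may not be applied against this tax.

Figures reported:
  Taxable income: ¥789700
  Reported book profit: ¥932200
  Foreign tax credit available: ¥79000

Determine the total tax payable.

Parallel minimum levy:
  Base (reported book profit): ¥932200
  Less exemption ¥87000 → base ¥845200
  ¥845200 × 12% = ¥101424

Mainline income levy:
  ¥45000 × 16% = ¥7200
  ¥414000 × 27% = ¥111780
  ¥330700 × 32% = ¥105824
  → ¥224804
  Less foreign tax credit ¥79000 → ¥145804

¥145804 > ¥101424, so the mainline income levy governs.

¥145804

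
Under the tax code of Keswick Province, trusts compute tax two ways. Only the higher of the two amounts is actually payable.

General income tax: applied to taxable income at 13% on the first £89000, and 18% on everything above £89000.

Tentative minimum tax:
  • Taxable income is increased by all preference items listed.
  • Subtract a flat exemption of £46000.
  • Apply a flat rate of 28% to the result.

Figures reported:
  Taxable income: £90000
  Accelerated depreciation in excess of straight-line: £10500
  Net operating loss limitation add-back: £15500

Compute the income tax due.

Tentative minimum tax:
  Adjusted income: £90000 + £10500 + £15500 = £116000
  Less exemption £46000 → base £70000
  £70000 × 28% = £19600

General income tax:
  £89000 × 13% = £11570
  £1000 × 18% = £180
  → £11750

£19600 > £11750, so the tentative minimum tax is the binding amount.

£19600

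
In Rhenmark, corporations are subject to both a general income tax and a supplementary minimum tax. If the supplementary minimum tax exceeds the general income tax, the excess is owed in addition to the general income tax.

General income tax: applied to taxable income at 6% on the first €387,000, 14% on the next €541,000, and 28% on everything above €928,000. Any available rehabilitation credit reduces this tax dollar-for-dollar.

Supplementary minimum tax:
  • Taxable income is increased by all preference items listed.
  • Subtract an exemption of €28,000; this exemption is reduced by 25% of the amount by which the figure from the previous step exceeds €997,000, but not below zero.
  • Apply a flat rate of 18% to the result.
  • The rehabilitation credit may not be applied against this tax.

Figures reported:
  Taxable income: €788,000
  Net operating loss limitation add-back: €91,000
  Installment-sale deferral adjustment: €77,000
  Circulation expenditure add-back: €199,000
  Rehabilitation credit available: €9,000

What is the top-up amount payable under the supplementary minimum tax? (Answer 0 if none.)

Supplementary minimum tax:
  Adjusted income: €788,000 + €91,000 + €77,000 + €199,000 = €1,155,000
  Exemption: 25% × (€1,155,000 − €997,000) = €39,500 ≥ €28,000, so the exemption is fully phased out
  Base: €1,155,000 − €0 = €1,155,000
  €1,155,000 × 18% = €207,900

General income tax:
  €387,000 × 6% = €23,220
  €401,000 × 14% = €56,140
  → €79,360
  Less rehabilitation credit €9,000 → €70,360

Excess of supplementary minimum tax over general income tax: €207,900 − €70,360 = €137,540.

€137,540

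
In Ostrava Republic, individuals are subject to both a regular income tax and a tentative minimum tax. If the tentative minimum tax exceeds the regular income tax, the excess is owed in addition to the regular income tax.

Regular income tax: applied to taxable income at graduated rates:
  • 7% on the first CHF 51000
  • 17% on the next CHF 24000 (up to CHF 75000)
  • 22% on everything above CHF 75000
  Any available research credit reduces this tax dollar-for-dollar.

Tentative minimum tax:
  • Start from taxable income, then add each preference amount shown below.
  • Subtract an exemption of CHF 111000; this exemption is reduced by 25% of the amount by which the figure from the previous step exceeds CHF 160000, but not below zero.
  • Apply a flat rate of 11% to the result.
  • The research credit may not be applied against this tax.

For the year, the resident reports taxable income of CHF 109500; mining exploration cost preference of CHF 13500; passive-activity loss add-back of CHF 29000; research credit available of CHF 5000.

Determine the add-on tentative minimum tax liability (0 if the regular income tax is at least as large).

CHF 0

Tentative minimum tax:
  Adjusted income: CHF 109500 + CHF 13500 + CHF 29000 = CHF 152000
  Exemption: CHF 152000 ≤ CHF 160000, so full CHF 111000 applies
  Base: CHF 152000 − CHF 111000 = CHF 41000
  CHF 41000 × 11% = CHF 4510

Regular income tax:
  CHF 51000 × 7% = CHF 3570
  CHF 24000 × 17% = CHF 4080
  CHF 34500 × 22% = CHF 7590
  → CHF 15240
  Less research credit CHF 5000 → CHF 10240

CHF 4510 ≤ CHF 10240, so no add-on is due.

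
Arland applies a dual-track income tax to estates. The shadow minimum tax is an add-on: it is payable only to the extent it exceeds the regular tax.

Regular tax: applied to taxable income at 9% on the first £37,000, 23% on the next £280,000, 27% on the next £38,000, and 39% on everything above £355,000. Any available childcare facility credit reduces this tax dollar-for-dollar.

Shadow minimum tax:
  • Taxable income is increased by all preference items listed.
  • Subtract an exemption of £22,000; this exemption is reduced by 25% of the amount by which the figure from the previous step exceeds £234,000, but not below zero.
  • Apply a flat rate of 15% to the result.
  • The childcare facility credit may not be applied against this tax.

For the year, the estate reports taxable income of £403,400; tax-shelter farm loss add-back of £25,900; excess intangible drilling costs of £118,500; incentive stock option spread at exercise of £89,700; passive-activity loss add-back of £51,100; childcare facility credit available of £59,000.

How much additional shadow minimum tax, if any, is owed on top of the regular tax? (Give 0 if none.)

£65,424

Regular tax:
  £37,000 × 9% = £3,330
  £280,000 × 23% = £64,400
  £38,000 × 27% = £10,260
  £48,400 × 39% = £18,876
  → £96,866
  Less childcare facility credit £59,000 → £37,866

Shadow minimum tax:
  Adjusted income: £403,400 + £25,900 + £118,500 + £89,700 + £51,100 = £688,600
  Exemption: 25% × (£688,600 − £234,000) = £113,650 ≥ £22,000, so the exemption is fully phased out
  Base: £688,600 − £0 = £688,600
  £688,600 × 15% = £103,290

Excess of shadow minimum tax over regular tax: £103,290 − £37,866 = £65,424.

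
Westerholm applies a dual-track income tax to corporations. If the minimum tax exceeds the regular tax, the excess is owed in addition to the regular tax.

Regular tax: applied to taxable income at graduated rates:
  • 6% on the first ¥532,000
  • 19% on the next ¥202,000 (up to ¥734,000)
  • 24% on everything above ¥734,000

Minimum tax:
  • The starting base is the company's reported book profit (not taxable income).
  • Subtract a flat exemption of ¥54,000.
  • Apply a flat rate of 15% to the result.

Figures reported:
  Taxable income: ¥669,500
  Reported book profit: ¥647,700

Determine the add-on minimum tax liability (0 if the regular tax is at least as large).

Minimum tax:
  Base (reported book profit): ¥647,700
  Less exemption ¥54,000 → base ¥593,700
  ¥593,700 × 15% = ¥89,055

Regular tax:
  ¥532,000 × 6% = ¥31,920
  ¥137,500 × 19% = ¥26,125
  → ¥58,045

Excess of minimum tax over regular tax: ¥89,055 − ¥58,045 = ¥31,010.

¥31,010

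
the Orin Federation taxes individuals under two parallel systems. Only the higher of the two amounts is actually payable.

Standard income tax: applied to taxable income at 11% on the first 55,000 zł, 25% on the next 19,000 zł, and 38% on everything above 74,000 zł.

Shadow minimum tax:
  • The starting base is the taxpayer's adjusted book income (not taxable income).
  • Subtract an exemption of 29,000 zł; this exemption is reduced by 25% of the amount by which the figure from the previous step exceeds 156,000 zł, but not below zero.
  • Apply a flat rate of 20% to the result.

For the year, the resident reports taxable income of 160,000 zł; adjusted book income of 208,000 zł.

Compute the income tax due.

Standard income tax:
  55,000 zł × 11% = 6,050 zł
  19,000 zł × 25% = 4,750 zł
  86,000 zł × 38% = 32,680 zł
  → 43,480 zł

Shadow minimum tax:
  Base (adjusted book income): 208,000 zł
  Exemption: 29,000 zł − 25% × (208,000 zł − 156,000 zł) = 29,000 zł − 13,000 zł = 16,000 zł
  Base: 208,000 zł − 16,000 zł = 192,000 zł
  192,000 zł × 20% = 38,400 zł

43,480 zł > 38,400 zł, so the standard income tax governs.

43,480 zł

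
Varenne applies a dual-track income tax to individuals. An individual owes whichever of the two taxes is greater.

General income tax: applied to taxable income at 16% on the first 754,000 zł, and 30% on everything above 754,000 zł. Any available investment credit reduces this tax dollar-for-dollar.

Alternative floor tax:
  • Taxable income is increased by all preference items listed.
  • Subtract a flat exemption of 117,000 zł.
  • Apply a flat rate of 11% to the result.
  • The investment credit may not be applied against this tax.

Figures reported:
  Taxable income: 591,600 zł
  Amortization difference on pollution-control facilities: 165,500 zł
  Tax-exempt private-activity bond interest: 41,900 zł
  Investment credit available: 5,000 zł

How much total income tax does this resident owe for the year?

General income tax:
  591,600 zł × 16% = 94,656 zł
  Less investment credit 5,000 zł → 89,656 zł

Alternative floor tax:
  Adjusted income: 591,600 zł + 165,500 zł + 41,900 zł = 799,000 zł
  Less exemption 117,000 zł → base 682,000 zł
  682,000 zł × 11% = 75,020 zł

89,656 zł > 75,020 zł, so the general income tax governs.

89,656 zł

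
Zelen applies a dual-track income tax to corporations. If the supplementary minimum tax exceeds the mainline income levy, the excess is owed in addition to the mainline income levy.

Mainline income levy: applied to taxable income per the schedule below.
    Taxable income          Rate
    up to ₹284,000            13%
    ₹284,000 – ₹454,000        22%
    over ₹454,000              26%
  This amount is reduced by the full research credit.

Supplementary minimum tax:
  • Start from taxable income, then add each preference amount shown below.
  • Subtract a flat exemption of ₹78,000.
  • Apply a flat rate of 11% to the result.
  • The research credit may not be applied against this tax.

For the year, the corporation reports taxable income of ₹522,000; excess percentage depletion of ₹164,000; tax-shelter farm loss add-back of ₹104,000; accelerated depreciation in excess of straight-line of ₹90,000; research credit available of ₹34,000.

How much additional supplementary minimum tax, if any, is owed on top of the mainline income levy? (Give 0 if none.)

Mainline income levy:
  ₹284,000 × 13% = ₹36,920
  ₹170,000 × 22% = ₹37,400
  ₹68,000 × 26% = ₹17,680
  → ₹92,000
  Less research credit ₹34,000 → ₹58,000

Supplementary minimum tax:
  Adjusted income: ₹522,000 + ₹164,000 + ₹104,000 + ₹90,000 = ₹880,000
  Less exemption ₹78,000 → base ₹802,000
  ₹802,000 × 11% = ₹88,220

Excess of supplementary minimum tax over mainline income levy: ₹88,220 − ₹58,000 = ₹30,220.

₹30,220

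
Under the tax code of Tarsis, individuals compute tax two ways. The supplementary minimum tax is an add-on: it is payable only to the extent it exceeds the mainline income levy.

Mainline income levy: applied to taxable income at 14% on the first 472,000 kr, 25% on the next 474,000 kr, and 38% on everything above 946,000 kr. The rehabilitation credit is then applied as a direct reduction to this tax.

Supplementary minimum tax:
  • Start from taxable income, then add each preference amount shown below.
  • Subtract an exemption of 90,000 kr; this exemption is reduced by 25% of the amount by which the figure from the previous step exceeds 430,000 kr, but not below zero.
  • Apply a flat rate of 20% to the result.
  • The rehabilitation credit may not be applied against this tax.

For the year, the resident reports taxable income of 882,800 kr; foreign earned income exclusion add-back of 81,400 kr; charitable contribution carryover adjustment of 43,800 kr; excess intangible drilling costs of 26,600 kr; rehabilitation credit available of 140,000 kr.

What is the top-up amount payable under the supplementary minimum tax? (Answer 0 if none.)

178,140 kr

Supplementary minimum tax:
  Adjusted income: 882,800 kr + 81,400 kr + 43,800 kr + 26,600 kr = 1,034,600 kr
  Exemption: 25% × (1,034,600 kr − 430,000 kr) = 151,150 kr ≥ 90,000 kr, so the exemption is fully phased out
  Base: 1,034,600 kr − 0 kr = 1,034,600 kr
  1,034,600 kr × 20% = 206,920 kr

Mainline income levy:
  472,000 kr × 14% = 66,080 kr
  410,800 kr × 25% = 102,700 kr
  → 168,780 kr
  Less rehabilitation credit 140,000 kr → 28,780 kr

Excess of supplementary minimum tax over mainline income levy: 206,920 kr − 28,780 kr = 178,140 kr.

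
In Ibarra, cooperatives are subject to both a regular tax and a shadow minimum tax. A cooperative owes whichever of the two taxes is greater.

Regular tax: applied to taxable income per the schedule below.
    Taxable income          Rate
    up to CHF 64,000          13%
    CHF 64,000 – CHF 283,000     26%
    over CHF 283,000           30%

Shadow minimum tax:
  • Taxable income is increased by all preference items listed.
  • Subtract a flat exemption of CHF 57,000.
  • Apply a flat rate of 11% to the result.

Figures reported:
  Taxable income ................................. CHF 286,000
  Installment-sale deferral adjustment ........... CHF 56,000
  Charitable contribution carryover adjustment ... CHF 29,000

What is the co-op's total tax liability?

Shadow minimum tax:
  Adjusted income: CHF 286,000 + CHF 56,000 + CHF 29,000 = CHF 371,000
  Less exemption CHF 57,000 → base CHF 314,000
  CHF 314,000 × 11% = CHF 34,540

Regular tax:
  CHF 64,000 × 13% = CHF 8,320
  CHF 219,000 × 26% = CHF 56,940
  CHF 3,000 × 30% = CHF 900
  → CHF 66,160

CHF 66,160 > CHF 34,540, so the regular tax governs.

CHF 66,160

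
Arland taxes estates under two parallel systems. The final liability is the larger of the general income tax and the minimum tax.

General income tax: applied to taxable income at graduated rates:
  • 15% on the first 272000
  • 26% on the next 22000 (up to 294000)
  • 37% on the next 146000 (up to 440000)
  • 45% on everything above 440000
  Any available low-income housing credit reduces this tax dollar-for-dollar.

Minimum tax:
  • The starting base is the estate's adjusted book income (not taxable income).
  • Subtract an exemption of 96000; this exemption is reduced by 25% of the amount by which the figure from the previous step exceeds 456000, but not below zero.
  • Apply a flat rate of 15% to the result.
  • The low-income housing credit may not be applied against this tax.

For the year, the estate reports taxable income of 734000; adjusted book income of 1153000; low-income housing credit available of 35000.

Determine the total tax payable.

197840

Minimum tax:
  Base (adjusted book income): 1153000
  Exemption: 25% × (1153000 − 456000) = 174250 ≥ 96000, so the exemption is fully phased out
  Base: 1153000 − 0 = 1153000
  1153000 × 15% = 172950

General income tax:
  272000 × 15% = 40800
  22000 × 26% = 5720
  146000 × 37% = 54020
  294000 × 45% = 132300
  → 232840
  Less low-income housing credit 35000 → 197840

197840 > 172950, so the general income tax governs.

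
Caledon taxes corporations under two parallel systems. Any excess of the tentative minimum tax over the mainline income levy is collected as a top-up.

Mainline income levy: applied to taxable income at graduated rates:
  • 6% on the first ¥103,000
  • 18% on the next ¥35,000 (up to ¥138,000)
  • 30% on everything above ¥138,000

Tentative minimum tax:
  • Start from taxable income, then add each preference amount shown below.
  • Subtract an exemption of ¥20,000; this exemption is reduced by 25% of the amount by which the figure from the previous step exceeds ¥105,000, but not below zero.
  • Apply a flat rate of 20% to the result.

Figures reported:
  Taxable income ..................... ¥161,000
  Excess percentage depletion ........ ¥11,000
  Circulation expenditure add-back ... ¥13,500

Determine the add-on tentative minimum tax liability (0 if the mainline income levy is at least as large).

¥17,720

Tentative minimum tax:
  Adjusted income: ¥161,000 + ¥11,000 + ¥13,500 = ¥185,500
  Exemption: 25% × (¥185,500 − ¥105,000) = ¥20,125 ≥ ¥20,000, so the exemption is fully phased out
  Base: ¥185,500 − ¥0 = ¥185,500
  ¥185,500 × 20% = ¥37,100

Mainline income levy:
  ¥103,000 × 6% = ¥6,180
  ¥35,000 × 18% = ¥6,300
  ¥23,000 × 30% = ¥6,900
  → ¥19,380

Excess of tentative minimum tax over mainline income levy: ¥37,100 − ¥19,380 = ¥17,720.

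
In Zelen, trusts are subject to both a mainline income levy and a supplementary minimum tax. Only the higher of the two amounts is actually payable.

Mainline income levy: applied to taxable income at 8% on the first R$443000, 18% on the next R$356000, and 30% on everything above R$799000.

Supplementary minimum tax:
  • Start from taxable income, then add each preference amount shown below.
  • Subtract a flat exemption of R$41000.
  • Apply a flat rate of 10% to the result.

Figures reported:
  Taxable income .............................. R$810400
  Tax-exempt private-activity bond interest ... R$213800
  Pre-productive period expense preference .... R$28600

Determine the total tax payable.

Supplementary minimum tax:
  Adjusted income: R$810400 + R$213800 + R$28600 = R$1052800
  Less exemption R$41000 → base R$1011800
  R$1011800 × 10% = R$101180

Mainline income levy:
  R$443000 × 8% = R$35440
  R$356000 × 18% = R$64080
  R$11400 × 30% = R$3420
  → R$102940

R$102940 > R$101180, so the mainline income levy governs.

R$102940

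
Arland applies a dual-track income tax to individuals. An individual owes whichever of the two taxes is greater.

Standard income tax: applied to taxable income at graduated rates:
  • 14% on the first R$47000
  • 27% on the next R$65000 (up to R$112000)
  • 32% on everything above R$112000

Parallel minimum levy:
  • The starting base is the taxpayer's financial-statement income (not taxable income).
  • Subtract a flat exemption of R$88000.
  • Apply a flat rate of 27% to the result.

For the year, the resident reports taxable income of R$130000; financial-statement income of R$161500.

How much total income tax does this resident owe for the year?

Standard income tax:
  R$47000 × 14% = R$6580
  R$65000 × 27% = R$17550
  R$18000 × 32% = R$5760
  → R$29890

Parallel minimum levy:
  Base (financial-statement income): R$161500
  Less exemption R$88000 → base R$73500
  R$73500 × 27% = R$19845

R$29890 > R$19845, so the standard income tax governs.

R$29890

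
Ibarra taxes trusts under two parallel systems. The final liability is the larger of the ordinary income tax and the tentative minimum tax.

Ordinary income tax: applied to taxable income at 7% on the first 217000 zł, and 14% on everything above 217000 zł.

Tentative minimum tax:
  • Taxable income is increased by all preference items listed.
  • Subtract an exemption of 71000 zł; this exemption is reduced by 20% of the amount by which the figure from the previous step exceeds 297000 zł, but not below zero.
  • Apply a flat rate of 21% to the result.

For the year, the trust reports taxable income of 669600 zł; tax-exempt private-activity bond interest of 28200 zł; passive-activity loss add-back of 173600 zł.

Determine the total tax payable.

182994 zł

Tentative minimum tax:
  Adjusted income: 669600 zł + 28200 zł + 173600 zł = 871400 zł
  Exemption: 20% × (871400 zł − 297000 zł) = 114880 zł ≥ 71000 zł, so the exemption is fully phased out
  Base: 871400 zł − 0 zł = 871400 zł
  871400 zł × 21% = 182994 zł

Ordinary income tax:
  217000 zł × 7% = 15190 zł
  452600 zł × 14% = 63364 zł
  → 78554 zł

182994 zł > 78554 zł, so the tentative minimum tax is the binding amount.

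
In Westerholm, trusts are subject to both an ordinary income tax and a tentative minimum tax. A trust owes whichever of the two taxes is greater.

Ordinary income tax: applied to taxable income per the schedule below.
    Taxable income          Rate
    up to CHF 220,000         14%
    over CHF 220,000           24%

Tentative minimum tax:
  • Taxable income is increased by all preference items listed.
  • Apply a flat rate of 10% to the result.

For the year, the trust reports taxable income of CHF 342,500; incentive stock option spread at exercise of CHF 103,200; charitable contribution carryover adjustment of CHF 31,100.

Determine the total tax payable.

CHF 60,200

Tentative minimum tax:
  Adjusted income: CHF 342,500 + CHF 103,200 + CHF 31,100 = CHF 476,800
  CHF 476,800 × 10% = CHF 47,680

Ordinary income tax:
  CHF 220,000 × 14% = CHF 30,800
  CHF 122,500 × 24% = CHF 29,400
  → CHF 60,200

CHF 60,200 > CHF 47,680, so the ordinary income tax governs.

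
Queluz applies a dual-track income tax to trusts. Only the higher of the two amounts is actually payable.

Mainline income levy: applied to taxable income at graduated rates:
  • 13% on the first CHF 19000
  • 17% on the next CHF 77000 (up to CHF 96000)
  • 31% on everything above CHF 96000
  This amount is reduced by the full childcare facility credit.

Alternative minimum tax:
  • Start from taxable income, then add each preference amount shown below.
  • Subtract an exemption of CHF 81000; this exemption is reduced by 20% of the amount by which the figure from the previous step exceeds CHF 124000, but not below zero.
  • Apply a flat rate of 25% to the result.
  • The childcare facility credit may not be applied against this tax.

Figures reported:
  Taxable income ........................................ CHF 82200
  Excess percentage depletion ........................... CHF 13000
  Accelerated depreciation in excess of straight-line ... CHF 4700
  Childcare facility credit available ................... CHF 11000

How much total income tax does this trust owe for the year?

Mainline income levy:
  CHF 19000 × 13% = CHF 2470
  CHF 63200 × 17% = CHF 10744
  → CHF 13214
  Less childcare facility credit CHF 11000 → CHF 2214

Alternative minimum tax:
  Adjusted income: CHF 82200 + CHF 13000 + CHF 4700 = CHF 99900
  Exemption: CHF 99900 ≤ CHF 124000, so full CHF 81000 applies
  Base: CHF 99900 − CHF 81000 = CHF 18900
  CHF 18900 × 25% = CHF 4725

CHF 4725 > CHF 2214, so the alternative minimum tax is the binding amount.

CHF 4725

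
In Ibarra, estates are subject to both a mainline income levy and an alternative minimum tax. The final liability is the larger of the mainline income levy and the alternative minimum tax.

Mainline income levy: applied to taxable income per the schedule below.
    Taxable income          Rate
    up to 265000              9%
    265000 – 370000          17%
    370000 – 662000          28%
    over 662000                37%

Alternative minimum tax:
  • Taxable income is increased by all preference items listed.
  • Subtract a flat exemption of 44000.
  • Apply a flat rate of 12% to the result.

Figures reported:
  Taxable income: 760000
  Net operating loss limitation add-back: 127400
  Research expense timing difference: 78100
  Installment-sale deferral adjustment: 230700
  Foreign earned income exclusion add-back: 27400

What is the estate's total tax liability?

Alternative minimum tax:
  Adjusted income: 760000 + 127400 + 78100 + 230700 + 27400 = 1223600
  Less exemption 44000 → base 1179600
  1179600 × 12% = 141552

Mainline income levy:
  265000 × 9% = 23850
  105000 × 17% = 17850
  292000 × 28% = 81760
  98000 × 37% = 36260
  → 159720

159720 > 141552, so the mainline income levy governs.

159720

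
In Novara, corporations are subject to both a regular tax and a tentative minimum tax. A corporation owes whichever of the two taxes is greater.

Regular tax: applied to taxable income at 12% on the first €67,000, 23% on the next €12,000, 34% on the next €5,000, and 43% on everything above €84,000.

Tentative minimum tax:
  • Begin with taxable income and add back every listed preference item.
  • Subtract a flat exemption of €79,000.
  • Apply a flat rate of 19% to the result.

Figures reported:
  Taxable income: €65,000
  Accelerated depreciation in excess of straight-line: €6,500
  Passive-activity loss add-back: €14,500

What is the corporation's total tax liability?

€7,800

Tentative minimum tax:
  Adjusted income: €65,000 + €6,500 + €14,500 = €86,000
  Less exemption €79,000 → base €7,000
  €7,000 × 19% = €1,330

Regular tax:
  €65,000 × 12% = €7,800

€7,800 > €1,330, so the regular tax governs.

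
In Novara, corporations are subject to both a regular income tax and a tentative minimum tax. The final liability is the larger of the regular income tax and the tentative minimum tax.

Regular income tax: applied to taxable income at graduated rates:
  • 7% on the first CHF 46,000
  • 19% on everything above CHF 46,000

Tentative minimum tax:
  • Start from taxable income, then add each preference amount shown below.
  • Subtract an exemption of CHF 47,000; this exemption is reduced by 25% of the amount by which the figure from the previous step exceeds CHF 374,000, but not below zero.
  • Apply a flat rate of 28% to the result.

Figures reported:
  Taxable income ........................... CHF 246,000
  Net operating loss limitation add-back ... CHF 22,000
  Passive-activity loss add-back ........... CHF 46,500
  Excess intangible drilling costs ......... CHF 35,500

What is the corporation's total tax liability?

Regular income tax:
  CHF 46,000 × 7% = CHF 3,220
  CHF 200,000 × 19% = CHF 38,000
  → CHF 41,220

Tentative minimum tax:
  Adjusted income: CHF 246,000 + CHF 22,000 + CHF 46,500 + CHF 35,500 = CHF 350,000
  Exemption: CHF 350,000 ≤ CHF 374,000, so full CHF 47,000 applies
  Base: CHF 350,000 − CHF 47,000 = CHF 303,000
  CHF 303,000 × 28% = CHF 84,840

CHF 84,840 > CHF 41,220, so the tentative minimum tax is the binding amount.

CHF 84,840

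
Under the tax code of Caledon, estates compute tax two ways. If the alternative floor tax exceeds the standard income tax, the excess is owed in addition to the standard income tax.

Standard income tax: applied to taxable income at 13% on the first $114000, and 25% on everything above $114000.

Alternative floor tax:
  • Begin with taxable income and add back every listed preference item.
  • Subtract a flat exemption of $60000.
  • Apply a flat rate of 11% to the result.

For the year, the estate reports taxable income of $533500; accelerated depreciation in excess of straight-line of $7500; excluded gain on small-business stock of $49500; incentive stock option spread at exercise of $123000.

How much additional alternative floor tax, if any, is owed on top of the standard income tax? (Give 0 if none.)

Standard income tax:
  $114000 × 13% = $14820
  $419500 × 25% = $104875
  → $119695

Alternative floor tax:
  Adjusted income: $533500 + $7500 + $49500 + $123000 = $713500
  Less exemption $60000 → base $653500
  $653500 × 11% = $71885

$71885 ≤ $119695, so no add-on is due.

$0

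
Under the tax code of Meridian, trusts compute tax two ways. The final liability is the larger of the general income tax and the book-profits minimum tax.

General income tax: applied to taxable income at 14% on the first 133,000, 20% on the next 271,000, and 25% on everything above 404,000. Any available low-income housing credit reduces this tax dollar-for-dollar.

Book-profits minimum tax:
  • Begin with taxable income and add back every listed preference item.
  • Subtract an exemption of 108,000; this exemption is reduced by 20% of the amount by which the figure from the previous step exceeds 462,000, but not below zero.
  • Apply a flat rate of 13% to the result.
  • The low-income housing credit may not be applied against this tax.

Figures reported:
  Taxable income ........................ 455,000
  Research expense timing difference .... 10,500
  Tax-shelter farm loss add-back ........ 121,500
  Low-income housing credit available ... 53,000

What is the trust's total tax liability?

General income tax:
  133,000 × 14% = 18,620
  271,000 × 20% = 54,200
  51,000 × 25% = 12,750
  → 85,570
  Less low-income housing credit 53,000 → 32,570

Book-profits minimum tax:
  Adjusted income: 455,000 + 10,500 + 121,500 = 587,000
  Exemption: 108,000 − 20% × (587,000 − 462,000) = 108,000 − 25,000 = 83,000
  Base: 587,000 − 83,000 = 504,000
  504,000 × 13% = 65,520

65,520 > 32,570, so the book-profits minimum tax is the binding amount.

65,520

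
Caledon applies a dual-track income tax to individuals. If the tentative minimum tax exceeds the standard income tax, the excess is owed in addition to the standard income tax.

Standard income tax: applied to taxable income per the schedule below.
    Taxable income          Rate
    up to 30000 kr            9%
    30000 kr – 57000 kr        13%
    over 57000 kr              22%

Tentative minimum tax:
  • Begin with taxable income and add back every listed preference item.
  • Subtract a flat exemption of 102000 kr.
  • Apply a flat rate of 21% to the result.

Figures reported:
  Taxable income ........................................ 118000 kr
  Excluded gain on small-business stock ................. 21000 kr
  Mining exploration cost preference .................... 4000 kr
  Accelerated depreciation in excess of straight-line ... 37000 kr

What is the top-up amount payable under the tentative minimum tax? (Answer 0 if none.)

0 kr

Tentative minimum tax:
  Adjusted income: 118000 kr + 21000 kr + 4000 kr + 37000 kr = 180000 kr
  Less exemption 102000 kr → base 78000 kr
  78000 kr × 21% = 16380 kr

Standard income tax:
  30000 kr × 9% = 2700 kr
  27000 kr × 13% = 3510 kr
  61000 kr × 22% = 13420 kr
  → 19630 kr

16380 kr ≤ 19630 kr, so no add-on is due.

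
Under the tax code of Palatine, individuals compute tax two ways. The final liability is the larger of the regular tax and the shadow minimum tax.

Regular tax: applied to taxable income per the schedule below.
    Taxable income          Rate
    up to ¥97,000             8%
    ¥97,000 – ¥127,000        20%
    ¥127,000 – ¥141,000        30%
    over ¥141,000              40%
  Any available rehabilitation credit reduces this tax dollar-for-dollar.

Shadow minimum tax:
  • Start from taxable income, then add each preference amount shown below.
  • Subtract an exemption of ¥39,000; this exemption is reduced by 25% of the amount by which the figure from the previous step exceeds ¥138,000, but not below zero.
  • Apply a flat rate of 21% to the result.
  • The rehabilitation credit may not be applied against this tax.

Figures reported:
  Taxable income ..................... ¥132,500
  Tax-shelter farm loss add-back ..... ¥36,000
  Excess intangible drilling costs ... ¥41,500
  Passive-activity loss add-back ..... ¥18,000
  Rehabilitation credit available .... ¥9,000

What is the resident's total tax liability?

Shadow minimum tax:
  Adjusted income: ¥132,500 + ¥36,000 + ¥41,500 + ¥18,000 = ¥228,000
  Exemption: ¥39,000 − 25% × (¥228,000 − ¥138,000) = ¥39,000 − ¥22,500 = ¥16,500
  Base: ¥228,000 − ¥16,500 = ¥211,500
  ¥211,500 × 21% = ¥44,415

Regular tax:
  ¥97,000 × 8% = ¥7,760
  ¥30,000 × 20% = ¥6,000
  ¥5,500 × 30% = ¥1,650
  → ¥15,410
  Less rehabilitation credit ¥9,000 → ¥6,410

¥44,415 > ¥6,410, so the shadow minimum tax is the binding amount.

¥44,415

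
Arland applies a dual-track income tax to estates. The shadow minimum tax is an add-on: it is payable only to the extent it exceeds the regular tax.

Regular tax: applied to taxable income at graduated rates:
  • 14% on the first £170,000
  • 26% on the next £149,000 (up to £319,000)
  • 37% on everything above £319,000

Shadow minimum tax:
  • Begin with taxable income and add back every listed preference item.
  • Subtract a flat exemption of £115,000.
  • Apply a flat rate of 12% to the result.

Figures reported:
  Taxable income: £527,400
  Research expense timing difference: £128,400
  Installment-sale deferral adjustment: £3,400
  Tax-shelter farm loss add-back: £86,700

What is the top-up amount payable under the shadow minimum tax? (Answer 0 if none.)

£0

Shadow minimum tax:
  Adjusted income: £527,400 + £128,400 + £3,400 + £86,700 = £745,900
  Less exemption £115,000 → base £630,900
  £630,900 × 12% = £75,708

Regular tax:
  £170,000 × 14% = £23,800
  £149,000 × 26% = £38,740
  £208,400 × 37% = £77,108
  → £139,648

£75,708 ≤ £139,648, so no add-on is due.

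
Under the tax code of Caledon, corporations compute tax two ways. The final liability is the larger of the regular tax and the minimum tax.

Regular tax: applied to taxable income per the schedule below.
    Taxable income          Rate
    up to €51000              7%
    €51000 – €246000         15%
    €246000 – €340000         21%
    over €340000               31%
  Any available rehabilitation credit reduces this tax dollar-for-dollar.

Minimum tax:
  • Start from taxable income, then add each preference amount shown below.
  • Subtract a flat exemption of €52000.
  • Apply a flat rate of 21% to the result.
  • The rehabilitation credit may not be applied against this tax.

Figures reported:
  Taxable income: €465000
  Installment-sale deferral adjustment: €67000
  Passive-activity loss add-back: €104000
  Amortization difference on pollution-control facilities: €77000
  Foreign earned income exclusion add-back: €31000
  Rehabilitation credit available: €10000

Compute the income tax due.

€145320

Minimum tax:
  Adjusted income: €465000 + €67000 + €104000 + €77000 + €31000 = €744000
  Less exemption €52000 → base €692000
  €692000 × 21% = €145320

Regular tax:
  €51000 × 7% = €3570
  €195000 × 15% = €29250
  €94000 × 21% = €19740
  €125000 × 31% = €38750
  → €91310
  Less rehabilitation credit €10000 → €81310

€145320 > €81310, so the minimum tax is the binding amount.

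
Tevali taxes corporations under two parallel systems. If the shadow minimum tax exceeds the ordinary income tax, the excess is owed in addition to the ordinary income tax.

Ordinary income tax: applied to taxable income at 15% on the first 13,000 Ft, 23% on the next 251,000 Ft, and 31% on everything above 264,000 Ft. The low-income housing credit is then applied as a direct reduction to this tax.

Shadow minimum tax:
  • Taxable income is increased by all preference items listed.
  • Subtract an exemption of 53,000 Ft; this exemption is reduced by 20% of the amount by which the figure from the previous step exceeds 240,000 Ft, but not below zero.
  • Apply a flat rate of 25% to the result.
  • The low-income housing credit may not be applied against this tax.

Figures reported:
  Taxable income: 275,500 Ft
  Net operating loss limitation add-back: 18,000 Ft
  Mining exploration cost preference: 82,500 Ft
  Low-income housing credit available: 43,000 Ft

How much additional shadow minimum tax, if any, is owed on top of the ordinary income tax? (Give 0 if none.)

Ordinary income tax:
  13,000 Ft × 15% = 1,950 Ft
  251,000 Ft × 23% = 57,730 Ft
  11,500 Ft × 31% = 3,565 Ft
  → 63,245 Ft
  Less low-income housing credit 43,000 Ft → 20,245 Ft

Shadow minimum tax:
  Adjusted income: 275,500 Ft + 18,000 Ft + 82,500 Ft = 376,000 Ft
  Exemption: 53,000 Ft − 20% × (376,000 Ft − 240,000 Ft) = 53,000 Ft − 27,200 Ft = 25,800 Ft
  Base: 376,000 Ft − 25,800 Ft = 350,200 Ft
  350,200 Ft × 25% = 87,550 Ft

Excess of shadow minimum tax over ordinary income tax: 87,550 Ft − 20,245 Ft = 67,305 Ft.

67,305 Ft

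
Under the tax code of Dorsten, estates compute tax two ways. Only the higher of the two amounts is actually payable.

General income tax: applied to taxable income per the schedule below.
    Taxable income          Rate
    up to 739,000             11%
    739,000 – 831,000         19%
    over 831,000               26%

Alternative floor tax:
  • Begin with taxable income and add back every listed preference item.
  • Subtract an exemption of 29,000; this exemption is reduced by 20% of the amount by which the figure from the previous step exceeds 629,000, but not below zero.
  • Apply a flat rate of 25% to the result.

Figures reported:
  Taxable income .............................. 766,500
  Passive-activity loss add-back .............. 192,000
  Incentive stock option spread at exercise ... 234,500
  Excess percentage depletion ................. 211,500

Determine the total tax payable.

Alternative floor tax:
  Adjusted income: 766,500 + 192,000 + 234,500 + 211,500 = 1,404,500
  Exemption: 20% × (1,404,500 − 629,000) = 155,100 ≥ 29,000, so the exemption is fully phased out
  Base: 1,404,500 − 0 = 1,404,500
  1,404,500 × 25% = 351,125

General income tax:
  739,000 × 11% = 81,290
  27,500 × 19% = 5,225
  → 86,515

351,125 > 86,515, so the alternative floor tax is the binding amount.

351,125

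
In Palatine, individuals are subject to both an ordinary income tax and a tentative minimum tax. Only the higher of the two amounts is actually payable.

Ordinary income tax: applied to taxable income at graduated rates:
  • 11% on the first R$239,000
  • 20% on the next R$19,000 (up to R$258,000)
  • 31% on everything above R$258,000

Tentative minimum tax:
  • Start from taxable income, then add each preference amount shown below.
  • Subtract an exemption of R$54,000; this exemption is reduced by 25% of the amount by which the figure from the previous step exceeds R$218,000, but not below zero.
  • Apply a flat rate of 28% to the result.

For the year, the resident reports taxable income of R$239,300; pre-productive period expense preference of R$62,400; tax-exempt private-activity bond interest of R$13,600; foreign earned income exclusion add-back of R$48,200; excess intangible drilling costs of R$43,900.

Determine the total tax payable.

R$112,210

Ordinary income tax:
  R$239,000 × 11% = R$26,290
  R$300 × 20% = R$60
  → R$26,350

Tentative minimum tax:
  Adjusted income: R$239,300 + R$62,400 + R$13,600 + R$48,200 + R$43,900 = R$407,400
  Exemption: R$54,000 − 25% × (R$407,400 − R$218,000) = R$54,000 − R$47,350 = R$6,650
  Base: R$407,400 − R$6,650 = R$400,750
  R$400,750 × 28% = R$112,210

R$112,210 > R$26,350, so the tentative minimum tax is the binding amount.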